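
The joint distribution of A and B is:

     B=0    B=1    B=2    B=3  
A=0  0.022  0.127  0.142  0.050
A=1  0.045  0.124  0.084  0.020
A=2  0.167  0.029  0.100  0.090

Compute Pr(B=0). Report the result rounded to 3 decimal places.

0.234

P(B=0) = 0.022 + 0.045 + 0.167 = 0.234.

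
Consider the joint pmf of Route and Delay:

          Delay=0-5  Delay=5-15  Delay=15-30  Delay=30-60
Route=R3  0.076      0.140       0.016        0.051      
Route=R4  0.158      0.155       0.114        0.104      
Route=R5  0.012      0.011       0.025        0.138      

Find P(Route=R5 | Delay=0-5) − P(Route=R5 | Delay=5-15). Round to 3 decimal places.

P(Delay=0-5) = 0.076 + 0.158 + 0.012 = 0.246; P(Route=R5 | Delay=0-5) = 0.012/0.246 = 0.0488.
P(Delay=5-15) = 0.140 + 0.155 + 0.011 = 0.306; P(Route=R5 | Delay=5-15) = 0.011/0.306 = 0.0359.
Difference = 0.013.

0.013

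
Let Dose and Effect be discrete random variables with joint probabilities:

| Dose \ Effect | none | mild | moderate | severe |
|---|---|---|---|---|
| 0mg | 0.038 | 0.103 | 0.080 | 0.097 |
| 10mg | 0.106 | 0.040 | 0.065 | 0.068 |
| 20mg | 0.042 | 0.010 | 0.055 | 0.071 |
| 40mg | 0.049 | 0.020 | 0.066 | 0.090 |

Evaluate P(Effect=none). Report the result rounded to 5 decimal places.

P(Effect=none) = 0.038 + 0.106 + 0.042 + 0.049 = 0.235.

0.23500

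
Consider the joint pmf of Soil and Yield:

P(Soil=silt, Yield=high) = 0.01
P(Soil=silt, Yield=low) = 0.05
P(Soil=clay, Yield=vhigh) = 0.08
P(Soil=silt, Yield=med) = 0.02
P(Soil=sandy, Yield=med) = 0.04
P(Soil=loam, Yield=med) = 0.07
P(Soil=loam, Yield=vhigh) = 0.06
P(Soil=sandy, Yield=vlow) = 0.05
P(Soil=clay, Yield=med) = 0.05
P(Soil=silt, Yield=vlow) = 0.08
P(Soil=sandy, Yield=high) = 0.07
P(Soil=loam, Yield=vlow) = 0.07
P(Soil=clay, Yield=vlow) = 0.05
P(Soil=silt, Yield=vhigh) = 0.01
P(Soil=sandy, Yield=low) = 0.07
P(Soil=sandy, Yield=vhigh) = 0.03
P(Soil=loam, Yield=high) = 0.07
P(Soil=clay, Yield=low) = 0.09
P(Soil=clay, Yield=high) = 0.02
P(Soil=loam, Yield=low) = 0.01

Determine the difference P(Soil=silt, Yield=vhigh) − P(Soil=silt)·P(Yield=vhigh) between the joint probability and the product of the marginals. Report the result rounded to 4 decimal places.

-0.0206

P(Soil=silt) = 0.08 + 0.05 + 0.02 + 0.01 + 0.01 = 0.17.
P(Yield=vhigh) = 0.03 + 0.06 + 0.08 + 0.01 = 0.18.
P(Soil=silt, Yield=vhigh) − P(Soil=silt)P(Yield=vhigh) = 0.01 − 0.17×0.18 = -0.0206.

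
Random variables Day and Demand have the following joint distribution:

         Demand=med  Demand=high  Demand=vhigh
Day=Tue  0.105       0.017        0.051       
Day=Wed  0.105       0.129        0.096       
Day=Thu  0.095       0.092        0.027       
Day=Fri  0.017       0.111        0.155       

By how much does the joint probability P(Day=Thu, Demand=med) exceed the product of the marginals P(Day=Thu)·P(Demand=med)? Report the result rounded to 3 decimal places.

0.026

P(Day=Thu) = 0.095 + 0.092 + 0.027 = 0.214.
P(Demand=med) = 0.105 + 0.105 + 0.095 + 0.017 = 0.322.
P(Day=Thu, Demand=med) − P(Day=Thu)P(Demand=med) = 0.095 − 0.214×0.322 = 0.026.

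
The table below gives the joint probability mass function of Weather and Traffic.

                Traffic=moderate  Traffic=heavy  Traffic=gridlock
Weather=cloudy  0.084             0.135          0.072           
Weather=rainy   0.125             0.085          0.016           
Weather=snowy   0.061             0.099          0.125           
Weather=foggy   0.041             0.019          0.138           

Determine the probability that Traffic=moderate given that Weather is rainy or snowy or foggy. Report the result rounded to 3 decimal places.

P(Weather=rainy) = 0.125 + 0.085 + 0.016 = 0.226.
P(Weather=snowy) = 0.061 + 0.099 + 0.125 = 0.285.
P(Weather=foggy) = 0.041 + 0.019 + 0.138 = 0.198.
P(Weather ∈ {rainy, snowy, foggy}) = 0.226 + 0.285 + 0.198 = 0.709; P(Traffic=moderate, Weather ∈ {rainy, snowy, foggy}) = 0.125 + 0.061 + 0.041 = 0.227.
P(Traffic=moderate | Weather ∈ {rainy, snowy, foggy}) = 0.227/0.709 = 0.320.

0.320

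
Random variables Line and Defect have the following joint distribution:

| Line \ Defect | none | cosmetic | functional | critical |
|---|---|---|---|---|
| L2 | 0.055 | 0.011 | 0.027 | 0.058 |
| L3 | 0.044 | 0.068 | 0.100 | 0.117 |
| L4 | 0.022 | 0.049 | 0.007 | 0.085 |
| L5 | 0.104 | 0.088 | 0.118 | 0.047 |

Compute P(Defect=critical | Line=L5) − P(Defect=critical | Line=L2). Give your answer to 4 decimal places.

-0.2525

P(Line=L5) = 0.104 + 0.088 + 0.118 + 0.047 = 0.357; P(Defect=critical | Line=L5) = 0.047/0.357 = 0.13165.
P(Line=L2) = 0.055 + 0.011 + 0.027 + 0.058 = 0.151; P(Defect=critical | Line=L2) = 0.058/0.151 = 0.38411.
Difference = -0.2525.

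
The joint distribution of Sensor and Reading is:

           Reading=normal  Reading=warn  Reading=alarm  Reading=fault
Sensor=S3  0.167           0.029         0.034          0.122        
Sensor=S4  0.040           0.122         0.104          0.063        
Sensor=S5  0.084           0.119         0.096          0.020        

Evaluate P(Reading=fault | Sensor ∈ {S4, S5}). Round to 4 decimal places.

P(Sensor=S4) = 0.040 + 0.122 + 0.104 + 0.063 = 0.329.
P(Sensor=S5) = 0.084 + 0.119 + 0.096 + 0.020 = 0.319.
P(Sensor ∈ {S4, S5}) = 0.329 + 0.319 = 0.648; P(Reading=fault, Sensor ∈ {S4, S5}) = 0.063 + 0.020 = 0.083.
P(Reading=fault | Sensor ∈ {S4, S5}) = 0.083/0.648 = 0.1281.

0.1281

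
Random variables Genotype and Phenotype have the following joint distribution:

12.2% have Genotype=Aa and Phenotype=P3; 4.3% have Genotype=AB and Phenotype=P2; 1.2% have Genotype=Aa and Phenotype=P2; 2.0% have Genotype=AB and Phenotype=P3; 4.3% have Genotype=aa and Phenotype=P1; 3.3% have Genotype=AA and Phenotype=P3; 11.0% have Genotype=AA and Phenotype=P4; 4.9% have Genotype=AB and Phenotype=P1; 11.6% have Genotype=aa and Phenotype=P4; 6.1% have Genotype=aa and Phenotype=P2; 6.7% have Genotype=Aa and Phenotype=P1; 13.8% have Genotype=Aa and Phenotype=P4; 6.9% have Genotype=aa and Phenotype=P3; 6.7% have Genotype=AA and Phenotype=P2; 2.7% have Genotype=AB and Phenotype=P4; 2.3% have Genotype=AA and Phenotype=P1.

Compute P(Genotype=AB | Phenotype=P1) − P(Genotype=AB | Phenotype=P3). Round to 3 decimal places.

P(Phenotype=P1) = 0.023 + 0.067 + 0.043 + 0.049 = 0.182; P(Genotype=AB | Phenotype=P1) = 0.049/0.182 = 0.2692.
P(Phenotype=P3) = 0.033 + 0.122 + 0.069 + 0.020 = 0.244; P(Genotype=AB | Phenotype=P3) = 0.020/0.244 = 0.0820.
Difference = 0.187.

0.187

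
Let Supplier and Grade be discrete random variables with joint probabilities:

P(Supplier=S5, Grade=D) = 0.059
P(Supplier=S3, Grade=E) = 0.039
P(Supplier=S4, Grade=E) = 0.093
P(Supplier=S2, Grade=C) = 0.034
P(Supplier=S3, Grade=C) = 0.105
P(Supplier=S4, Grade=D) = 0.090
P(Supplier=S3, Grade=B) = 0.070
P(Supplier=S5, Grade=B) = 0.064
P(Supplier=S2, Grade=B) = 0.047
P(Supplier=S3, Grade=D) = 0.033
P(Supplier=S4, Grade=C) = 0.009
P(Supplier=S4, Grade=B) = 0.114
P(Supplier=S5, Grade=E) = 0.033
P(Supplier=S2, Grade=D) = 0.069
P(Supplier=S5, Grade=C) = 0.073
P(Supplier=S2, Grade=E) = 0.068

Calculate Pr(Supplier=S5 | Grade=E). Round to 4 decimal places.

0.1416

P(Grade=E) = 0.068 + 0.039 + 0.093 + 0.033 = 0.233.
P(Supplier=S5 | Grade=E) = 0.033/0.233 = 0.1416.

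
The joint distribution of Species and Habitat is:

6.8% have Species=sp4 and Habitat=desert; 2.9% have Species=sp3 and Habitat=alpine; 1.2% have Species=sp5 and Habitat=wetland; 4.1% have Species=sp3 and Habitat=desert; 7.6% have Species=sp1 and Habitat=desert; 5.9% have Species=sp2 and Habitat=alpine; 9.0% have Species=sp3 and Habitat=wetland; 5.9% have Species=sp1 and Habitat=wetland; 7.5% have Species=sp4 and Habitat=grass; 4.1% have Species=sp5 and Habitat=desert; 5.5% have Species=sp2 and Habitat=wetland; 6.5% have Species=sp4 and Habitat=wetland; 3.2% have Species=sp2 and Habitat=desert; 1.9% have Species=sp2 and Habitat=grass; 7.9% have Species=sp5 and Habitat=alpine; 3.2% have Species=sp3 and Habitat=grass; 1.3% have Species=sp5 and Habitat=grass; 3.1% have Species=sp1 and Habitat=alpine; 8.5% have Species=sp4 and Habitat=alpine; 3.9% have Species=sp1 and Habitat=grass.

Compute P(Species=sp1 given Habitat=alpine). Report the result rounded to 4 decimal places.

0.1095

P(Habitat=alpine) = 0.031 + 0.059 + 0.029 + 0.085 + 0.079 = 0.283.
P(Species=sp1 | Habitat=alpine) = 0.031/0.283 = 0.1095.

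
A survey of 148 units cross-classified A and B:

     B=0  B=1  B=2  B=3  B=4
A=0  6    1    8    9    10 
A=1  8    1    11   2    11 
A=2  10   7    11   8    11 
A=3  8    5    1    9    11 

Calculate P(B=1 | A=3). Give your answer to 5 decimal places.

0.14706

Total with A=3: 8 + 5 + 1 + 9 + 11 = 34.
P(B=1 | A=3) = 5/34 = 0.14706.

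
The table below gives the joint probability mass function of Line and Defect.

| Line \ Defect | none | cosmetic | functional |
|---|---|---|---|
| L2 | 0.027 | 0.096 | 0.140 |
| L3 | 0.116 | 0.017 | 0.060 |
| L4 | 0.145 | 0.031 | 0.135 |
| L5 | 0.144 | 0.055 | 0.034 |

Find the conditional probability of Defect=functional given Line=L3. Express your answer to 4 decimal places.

P(Line=L3) = 0.116 + 0.017 + 0.060 = 0.193.
P(Defect=functional | Line=L3) = 0.060/0.193 = 0.3109.

0.3109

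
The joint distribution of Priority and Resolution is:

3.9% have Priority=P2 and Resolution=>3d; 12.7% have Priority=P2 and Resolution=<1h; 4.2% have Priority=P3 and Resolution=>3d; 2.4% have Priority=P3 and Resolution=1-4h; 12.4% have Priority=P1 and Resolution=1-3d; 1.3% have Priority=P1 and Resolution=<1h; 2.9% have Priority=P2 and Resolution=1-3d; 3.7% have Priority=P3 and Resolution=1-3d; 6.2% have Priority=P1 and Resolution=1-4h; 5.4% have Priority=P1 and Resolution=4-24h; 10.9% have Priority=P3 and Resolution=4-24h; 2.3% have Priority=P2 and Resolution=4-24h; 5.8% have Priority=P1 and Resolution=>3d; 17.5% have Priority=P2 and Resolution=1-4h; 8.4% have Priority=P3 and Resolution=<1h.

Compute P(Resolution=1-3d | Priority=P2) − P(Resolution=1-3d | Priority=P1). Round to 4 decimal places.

P(Priority=P2) = 0.127 + 0.175 + 0.023 + 0.029 + 0.039 = 0.393; P(Resolution=1-3d | Priority=P2) = 0.029/0.393 = 0.07379.
P(Priority=P1) = 0.013 + 0.062 + 0.054 + 0.124 + 0.058 = 0.311; P(Resolution=1-3d | Priority=P1) = 0.124/0.311 = 0.39871.
Difference = -0.3249.

-0.3249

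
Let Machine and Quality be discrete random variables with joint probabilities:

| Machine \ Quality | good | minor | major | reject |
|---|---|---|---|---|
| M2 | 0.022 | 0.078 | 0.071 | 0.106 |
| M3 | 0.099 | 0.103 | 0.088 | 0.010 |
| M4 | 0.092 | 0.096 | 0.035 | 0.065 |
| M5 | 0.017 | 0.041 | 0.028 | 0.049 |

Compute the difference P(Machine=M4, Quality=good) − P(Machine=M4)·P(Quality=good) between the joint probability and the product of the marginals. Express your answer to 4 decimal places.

0.0258

P(Machine=M4) = 0.092 + 0.096 + 0.035 + 0.065 = 0.288.
P(Quality=good) = 0.022 + 0.099 + 0.092 + 0.017 = 0.230.
P(Machine=M4, Quality=good) − P(Machine=M4)P(Quality=good) = 0.092 − 0.288×0.230 = 0.0258.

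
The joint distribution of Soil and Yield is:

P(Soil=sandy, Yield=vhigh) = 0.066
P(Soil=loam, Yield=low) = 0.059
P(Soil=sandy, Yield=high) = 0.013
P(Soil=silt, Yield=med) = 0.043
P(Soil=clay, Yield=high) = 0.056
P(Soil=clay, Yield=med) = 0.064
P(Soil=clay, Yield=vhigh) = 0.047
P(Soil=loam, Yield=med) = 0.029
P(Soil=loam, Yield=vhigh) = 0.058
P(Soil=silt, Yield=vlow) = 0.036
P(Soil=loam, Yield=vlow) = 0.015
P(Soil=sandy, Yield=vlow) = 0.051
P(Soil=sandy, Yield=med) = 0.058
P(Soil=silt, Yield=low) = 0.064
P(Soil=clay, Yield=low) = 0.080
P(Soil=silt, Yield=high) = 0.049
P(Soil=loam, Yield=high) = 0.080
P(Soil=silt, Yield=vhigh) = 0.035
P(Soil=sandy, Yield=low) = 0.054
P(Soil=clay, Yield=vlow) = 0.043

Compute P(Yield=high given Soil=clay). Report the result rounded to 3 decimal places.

P(Soil=clay) = 0.043 + 0.080 + 0.064 + 0.056 + 0.047 = 0.290.
P(Yield=high | Soil=clay) = 0.056/0.290 = 0.193.

0.193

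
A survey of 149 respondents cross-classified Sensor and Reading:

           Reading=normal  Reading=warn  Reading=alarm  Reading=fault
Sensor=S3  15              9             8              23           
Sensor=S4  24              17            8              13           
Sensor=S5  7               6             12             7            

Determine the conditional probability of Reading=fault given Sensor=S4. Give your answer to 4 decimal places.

Total with Sensor=S4: 24 + 17 + 8 + 13 = 62.
P(Reading=fault | Sensor=S4) = 13/62 = 0.2097.

0.2097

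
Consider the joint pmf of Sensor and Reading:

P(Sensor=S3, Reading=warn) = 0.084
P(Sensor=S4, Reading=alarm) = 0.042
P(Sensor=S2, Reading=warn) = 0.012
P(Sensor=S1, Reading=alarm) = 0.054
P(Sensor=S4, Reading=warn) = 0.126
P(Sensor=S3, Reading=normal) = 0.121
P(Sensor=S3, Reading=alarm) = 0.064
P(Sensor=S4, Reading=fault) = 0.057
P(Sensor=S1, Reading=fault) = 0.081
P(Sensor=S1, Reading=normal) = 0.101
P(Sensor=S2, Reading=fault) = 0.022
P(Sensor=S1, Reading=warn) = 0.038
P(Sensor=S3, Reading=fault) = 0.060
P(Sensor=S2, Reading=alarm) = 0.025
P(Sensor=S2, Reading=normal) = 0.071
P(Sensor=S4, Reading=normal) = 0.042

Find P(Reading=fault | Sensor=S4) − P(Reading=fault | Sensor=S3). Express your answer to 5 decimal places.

P(Sensor=S4) = 0.042 + 0.126 + 0.042 + 0.057 = 0.267; P(Reading=fault | Sensor=S4) = 0.057/0.267 = 0.213483.
P(Sensor=S3) = 0.121 + 0.084 + 0.064 + 0.060 = 0.329; P(Reading=fault | Sensor=S3) = 0.060/0.329 = 0.182371.
Difference = 0.03111.

0.03111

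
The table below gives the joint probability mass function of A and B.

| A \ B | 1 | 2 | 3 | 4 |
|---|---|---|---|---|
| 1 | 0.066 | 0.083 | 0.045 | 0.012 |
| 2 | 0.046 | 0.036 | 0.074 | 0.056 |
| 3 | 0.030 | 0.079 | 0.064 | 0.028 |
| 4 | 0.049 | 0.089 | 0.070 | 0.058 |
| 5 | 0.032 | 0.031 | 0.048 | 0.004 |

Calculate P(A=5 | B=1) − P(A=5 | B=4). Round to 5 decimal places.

P(B=1) = 0.066 + 0.046 + 0.030 + 0.049 + 0.032 = 0.223; P(A=5 | B=1) = 0.032/0.223 = 0.143498.
P(B=4) = 0.012 + 0.056 + 0.028 + 0.058 + 0.004 = 0.158; P(A=5 | B=4) = 0.004/0.158 = 0.025316.
Difference = 0.11818.

0.11818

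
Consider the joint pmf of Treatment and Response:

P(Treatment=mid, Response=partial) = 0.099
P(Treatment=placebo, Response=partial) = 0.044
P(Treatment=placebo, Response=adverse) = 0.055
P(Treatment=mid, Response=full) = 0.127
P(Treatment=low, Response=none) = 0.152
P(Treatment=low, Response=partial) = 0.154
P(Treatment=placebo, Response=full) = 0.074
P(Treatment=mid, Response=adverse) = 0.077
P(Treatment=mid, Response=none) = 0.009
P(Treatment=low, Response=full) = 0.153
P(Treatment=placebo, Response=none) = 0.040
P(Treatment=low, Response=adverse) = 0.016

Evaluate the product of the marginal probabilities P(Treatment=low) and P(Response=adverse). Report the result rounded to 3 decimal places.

P(Treatment=low) = 0.152 + 0.154 + 0.153 + 0.016 = 0.475.
P(Response=adverse) = 0.055 + 0.016 + 0.077 = 0.148.
Product: 0.475 × 0.148 = 0.070.

0.070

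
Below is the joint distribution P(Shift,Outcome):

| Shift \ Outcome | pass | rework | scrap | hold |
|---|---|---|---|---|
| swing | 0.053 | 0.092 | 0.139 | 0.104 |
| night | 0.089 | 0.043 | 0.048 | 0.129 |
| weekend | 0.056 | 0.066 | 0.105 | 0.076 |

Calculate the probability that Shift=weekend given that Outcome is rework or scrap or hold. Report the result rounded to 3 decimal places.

P(Outcome=rework) = 0.092 + 0.043 + 0.066 = 0.201.
P(Outcome=scrap) = 0.139 + 0.048 + 0.105 = 0.292.
P(Outcome=hold) = 0.104 + 0.129 + 0.076 = 0.309.
P(Outcome ∈ {rework, scrap, hold}) = 0.201 + 0.292 + 0.309 = 0.802; P(Shift=weekend, Outcome ∈ {rework, scrap, hold}) = 0.066 + 0.105 + 0.076 = 0.247.
P(Shift=weekend | Outcome ∈ {rework, scrap, hold}) = 0.247/0.802 = 0.308.

0.308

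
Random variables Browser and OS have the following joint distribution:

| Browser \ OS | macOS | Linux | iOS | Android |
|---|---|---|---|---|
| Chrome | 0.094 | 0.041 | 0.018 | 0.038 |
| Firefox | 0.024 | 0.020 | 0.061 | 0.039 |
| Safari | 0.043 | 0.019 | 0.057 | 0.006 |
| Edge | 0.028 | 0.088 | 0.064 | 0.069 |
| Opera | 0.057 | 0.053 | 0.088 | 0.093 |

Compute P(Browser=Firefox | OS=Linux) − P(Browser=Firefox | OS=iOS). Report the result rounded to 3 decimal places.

-0.121

P(OS=Linux) = 0.041 + 0.020 + 0.019 + 0.088 + 0.053 = 0.221; P(Browser=Firefox | OS=Linux) = 0.020/0.221 = 0.0905.
P(OS=iOS) = 0.018 + 0.061 + 0.057 + 0.064 + 0.088 = 0.288; P(Browser=Firefox | OS=iOS) = 0.061/0.288 = 0.2118.
Difference = -0.121.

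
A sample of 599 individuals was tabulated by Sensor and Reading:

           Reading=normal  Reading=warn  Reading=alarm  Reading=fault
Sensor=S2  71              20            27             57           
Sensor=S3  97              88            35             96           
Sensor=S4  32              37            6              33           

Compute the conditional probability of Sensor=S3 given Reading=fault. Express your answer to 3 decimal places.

Total with Reading=fault: 57 + 96 + 33 = 186.
P(Sensor=S3 | Reading=fault) = 96/186 = 0.516.

0.516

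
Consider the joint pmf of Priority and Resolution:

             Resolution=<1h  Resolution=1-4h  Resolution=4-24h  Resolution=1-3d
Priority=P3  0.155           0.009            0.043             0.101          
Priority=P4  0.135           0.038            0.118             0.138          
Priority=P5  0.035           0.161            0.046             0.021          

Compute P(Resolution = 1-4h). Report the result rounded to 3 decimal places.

P(Resolution=1-4h) = 0.009 + 0.038 + 0.161 = 0.208.

0.208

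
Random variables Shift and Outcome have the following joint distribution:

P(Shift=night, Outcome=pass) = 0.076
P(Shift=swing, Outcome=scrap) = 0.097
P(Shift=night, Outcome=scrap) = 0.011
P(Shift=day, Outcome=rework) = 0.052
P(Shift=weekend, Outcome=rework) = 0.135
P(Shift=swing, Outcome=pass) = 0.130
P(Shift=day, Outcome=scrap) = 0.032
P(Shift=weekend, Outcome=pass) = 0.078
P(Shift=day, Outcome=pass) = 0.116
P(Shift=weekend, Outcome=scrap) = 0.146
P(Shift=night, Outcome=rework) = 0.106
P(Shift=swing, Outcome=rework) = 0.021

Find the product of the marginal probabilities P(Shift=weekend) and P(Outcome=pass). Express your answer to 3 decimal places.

P(Shift=weekend) = 0.078 + 0.135 + 0.146 = 0.359.
P(Outcome=pass) = 0.116 + 0.130 + 0.076 + 0.078 = 0.400.
Product: 0.359 × 0.400 = 0.144.

0.144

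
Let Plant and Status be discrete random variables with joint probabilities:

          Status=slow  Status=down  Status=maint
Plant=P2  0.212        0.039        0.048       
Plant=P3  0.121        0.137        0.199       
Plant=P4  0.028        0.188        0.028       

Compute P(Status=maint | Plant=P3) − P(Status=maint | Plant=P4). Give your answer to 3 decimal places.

P(Plant=P3) = 0.121 + 0.137 + 0.199 = 0.457; P(Status=maint | Plant=P3) = 0.199/0.457 = 0.4354.
P(Plant=P4) = 0.028 + 0.188 + 0.028 = 0.244; P(Status=maint | Plant=P4) = 0.028/0.244 = 0.1148.
Difference = 0.321.

0.321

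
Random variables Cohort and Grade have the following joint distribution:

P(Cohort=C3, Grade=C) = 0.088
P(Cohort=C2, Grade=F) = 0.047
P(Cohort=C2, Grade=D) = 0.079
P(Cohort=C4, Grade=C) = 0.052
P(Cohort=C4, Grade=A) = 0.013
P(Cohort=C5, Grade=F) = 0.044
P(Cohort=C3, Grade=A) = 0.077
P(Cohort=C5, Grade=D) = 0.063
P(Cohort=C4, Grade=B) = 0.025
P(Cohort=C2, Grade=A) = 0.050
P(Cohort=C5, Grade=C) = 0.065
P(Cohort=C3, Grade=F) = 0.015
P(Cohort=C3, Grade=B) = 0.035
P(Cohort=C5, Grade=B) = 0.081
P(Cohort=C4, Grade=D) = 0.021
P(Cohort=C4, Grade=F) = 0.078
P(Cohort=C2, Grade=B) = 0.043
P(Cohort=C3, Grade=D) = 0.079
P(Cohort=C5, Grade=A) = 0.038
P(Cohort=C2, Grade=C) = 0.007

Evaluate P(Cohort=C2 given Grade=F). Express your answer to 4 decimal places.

0.2554

P(Grade=F) = 0.047 + 0.015 + 0.078 + 0.044 = 0.184.
P(Cohort=C2 | Grade=F) = 0.047/0.184 = 0.2554.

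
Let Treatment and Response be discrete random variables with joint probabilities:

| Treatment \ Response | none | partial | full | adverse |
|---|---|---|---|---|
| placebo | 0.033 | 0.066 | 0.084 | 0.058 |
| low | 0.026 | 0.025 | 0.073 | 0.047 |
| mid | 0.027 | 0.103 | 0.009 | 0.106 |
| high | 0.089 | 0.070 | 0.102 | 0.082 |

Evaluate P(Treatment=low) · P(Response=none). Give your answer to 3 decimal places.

0.030

P(Treatment=low) = 0.026 + 0.025 + 0.073 + 0.047 = 0.171.
P(Response=none) = 0.033 + 0.026 + 0.027 + 0.089 = 0.175.
Product: 0.171 × 0.175 = 0.030.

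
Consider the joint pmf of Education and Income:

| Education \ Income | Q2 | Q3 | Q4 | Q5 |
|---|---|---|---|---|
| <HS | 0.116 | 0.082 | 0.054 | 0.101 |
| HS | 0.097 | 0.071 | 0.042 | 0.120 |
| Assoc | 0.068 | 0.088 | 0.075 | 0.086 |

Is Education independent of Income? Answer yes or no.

P(Education=Assoc) = 0.317 and P(Income=Q2) = 0.281, so their product is 0.08908, but P(Education=Assoc, Income=Q2) = 0.068. Since these differ, Education and Income are not independent.

no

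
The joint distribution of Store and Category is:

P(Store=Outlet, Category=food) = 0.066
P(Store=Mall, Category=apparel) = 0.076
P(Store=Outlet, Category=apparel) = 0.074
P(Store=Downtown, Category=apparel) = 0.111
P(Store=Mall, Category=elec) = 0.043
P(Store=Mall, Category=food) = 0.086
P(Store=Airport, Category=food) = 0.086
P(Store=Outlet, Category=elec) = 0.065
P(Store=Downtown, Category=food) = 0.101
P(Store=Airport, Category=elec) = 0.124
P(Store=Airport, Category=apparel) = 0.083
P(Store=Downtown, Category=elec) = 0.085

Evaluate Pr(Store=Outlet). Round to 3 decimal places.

0.205

P(Store=Outlet) = 0.066 + 0.074 + 0.065 = 0.205.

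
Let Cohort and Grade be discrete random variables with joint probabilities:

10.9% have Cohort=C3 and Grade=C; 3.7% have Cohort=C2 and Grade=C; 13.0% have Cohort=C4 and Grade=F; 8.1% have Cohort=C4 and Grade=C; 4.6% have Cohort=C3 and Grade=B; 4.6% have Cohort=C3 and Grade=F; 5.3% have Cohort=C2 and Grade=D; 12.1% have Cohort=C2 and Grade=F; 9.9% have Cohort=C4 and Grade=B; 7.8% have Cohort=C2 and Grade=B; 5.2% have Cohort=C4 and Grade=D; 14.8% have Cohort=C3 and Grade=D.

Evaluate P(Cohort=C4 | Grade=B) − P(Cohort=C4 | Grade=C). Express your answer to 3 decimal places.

P(Grade=B) = 0.078 + 0.046 + 0.099 = 0.223; P(Cohort=C4 | Grade=B) = 0.099/0.223 = 0.4439.
P(Grade=C) = 0.037 + 0.109 + 0.081 = 0.227; P(Cohort=C4 | Grade=C) = 0.081/0.227 = 0.3568.
Difference = 0.087.

0.087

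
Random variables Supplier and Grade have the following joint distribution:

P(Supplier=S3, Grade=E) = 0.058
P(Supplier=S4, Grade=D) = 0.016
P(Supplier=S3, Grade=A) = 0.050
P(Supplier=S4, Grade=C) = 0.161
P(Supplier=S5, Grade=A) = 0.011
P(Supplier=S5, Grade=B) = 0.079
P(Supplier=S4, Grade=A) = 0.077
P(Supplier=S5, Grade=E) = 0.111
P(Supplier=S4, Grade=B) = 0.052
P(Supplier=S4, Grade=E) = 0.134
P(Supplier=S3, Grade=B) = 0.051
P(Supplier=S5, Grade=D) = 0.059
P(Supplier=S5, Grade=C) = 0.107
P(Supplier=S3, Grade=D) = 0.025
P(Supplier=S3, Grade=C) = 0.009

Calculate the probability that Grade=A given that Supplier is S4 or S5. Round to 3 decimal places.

P(Supplier=S4) = 0.077 + 0.052 + 0.161 + 0.016 + 0.134 = 0.440.
P(Supplier=S5) = 0.011 + 0.079 + 0.107 + 0.059 + 0.111 = 0.367.
P(Supplier ∈ {S4, S5}) = 0.440 + 0.367 = 0.807; P(Grade=A, Supplier ∈ {S4, S5}) = 0.077 + 0.011 = 0.088.
P(Grade=A | Supplier ∈ {S4, S5}) = 0.088/0.807 = 0.109.

0.109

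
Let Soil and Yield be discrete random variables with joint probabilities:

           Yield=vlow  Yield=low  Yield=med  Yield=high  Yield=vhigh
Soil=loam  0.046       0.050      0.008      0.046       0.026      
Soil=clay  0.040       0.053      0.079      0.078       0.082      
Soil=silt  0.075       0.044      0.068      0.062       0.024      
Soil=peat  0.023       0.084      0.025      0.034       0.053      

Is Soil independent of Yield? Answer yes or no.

P(Soil=peat) = 0.219 and P(Yield=low) = 0.231, so their product is 0.05059, but P(Soil=peat, Yield=low) = 0.084. Since these differ, Soil and Yield are not independent.

no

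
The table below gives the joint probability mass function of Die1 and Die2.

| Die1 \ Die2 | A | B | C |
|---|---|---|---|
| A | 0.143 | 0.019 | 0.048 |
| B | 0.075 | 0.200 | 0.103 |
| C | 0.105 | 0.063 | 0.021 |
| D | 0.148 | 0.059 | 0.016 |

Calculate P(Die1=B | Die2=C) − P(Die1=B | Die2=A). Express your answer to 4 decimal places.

0.3886

P(Die2=C) = 0.048 + 0.103 + 0.021 + 0.016 = 0.188; P(Die1=B | Die2=C) = 0.103/0.188 = 0.54787.
P(Die2=A) = 0.143 + 0.075 + 0.105 + 0.148 = 0.471; P(Die1=B | Die2=A) = 0.075/0.471 = 0.15924.
Difference = 0.3886.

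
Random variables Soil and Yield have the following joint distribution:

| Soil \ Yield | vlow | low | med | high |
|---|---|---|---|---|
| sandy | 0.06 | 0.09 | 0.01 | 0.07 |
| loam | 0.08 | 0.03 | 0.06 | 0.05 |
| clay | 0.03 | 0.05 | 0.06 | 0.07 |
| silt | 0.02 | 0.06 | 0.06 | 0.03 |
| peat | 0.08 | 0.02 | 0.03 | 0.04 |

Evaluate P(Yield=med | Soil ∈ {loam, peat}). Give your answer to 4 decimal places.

0.2308

P(Soil=loam) = 0.08 + 0.03 + 0.06 + 0.05 = 0.22.
P(Soil=peat) = 0.08 + 0.02 + 0.03 + 0.04 = 0.17.
P(Soil ∈ {loam, peat}) = 0.22 + 0.17 = 0.39; P(Yield=med, Soil ∈ {loam, peat}) = 0.06 + 0.03 = 0.09.
P(Yield=med | Soil ∈ {loam, peat}) = 0.09/0.39 = 0.2308.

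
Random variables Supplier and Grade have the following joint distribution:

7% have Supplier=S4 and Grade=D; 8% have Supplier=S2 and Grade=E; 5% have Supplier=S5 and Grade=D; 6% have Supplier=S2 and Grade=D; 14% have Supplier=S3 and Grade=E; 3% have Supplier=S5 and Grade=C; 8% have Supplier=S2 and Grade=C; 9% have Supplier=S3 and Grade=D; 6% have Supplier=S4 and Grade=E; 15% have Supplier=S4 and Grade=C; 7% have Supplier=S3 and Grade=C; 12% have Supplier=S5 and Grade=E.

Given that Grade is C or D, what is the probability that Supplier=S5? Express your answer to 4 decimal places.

0.1333

P(Grade=C) = 0.08 + 0.07 + 0.15 + 0.03 = 0.33.
P(Grade=D) = 0.06 + 0.09 + 0.07 + 0.05 = 0.27.
P(Grade ∈ {C, D}) = 0.33 + 0.27 = 0.60; P(Supplier=S5, Grade ∈ {C, D}) = 0.03 + 0.05 = 0.08.
P(Supplier=S5 | Grade ∈ {C, D}) = 0.08/0.60 = 0.1333.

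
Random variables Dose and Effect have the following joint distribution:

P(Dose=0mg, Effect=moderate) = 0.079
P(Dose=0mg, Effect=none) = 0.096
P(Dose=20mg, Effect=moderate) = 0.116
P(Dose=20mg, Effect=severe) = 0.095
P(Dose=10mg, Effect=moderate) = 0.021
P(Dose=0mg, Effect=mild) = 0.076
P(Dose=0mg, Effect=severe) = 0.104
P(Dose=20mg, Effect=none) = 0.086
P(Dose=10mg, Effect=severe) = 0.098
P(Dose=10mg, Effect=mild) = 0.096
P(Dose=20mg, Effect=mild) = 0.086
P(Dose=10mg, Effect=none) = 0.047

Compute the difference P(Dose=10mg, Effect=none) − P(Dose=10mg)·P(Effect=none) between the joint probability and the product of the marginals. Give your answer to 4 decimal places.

P(Dose=10mg) = 0.047 + 0.096 + 0.021 + 0.098 = 0.262.
P(Effect=none) = 0.096 + 0.047 + 0.086 = 0.229.
P(Dose=10mg, Effect=none) − P(Dose=10mg)P(Effect=none) = 0.047 − 0.262×0.229 = -0.0130.

-0.0130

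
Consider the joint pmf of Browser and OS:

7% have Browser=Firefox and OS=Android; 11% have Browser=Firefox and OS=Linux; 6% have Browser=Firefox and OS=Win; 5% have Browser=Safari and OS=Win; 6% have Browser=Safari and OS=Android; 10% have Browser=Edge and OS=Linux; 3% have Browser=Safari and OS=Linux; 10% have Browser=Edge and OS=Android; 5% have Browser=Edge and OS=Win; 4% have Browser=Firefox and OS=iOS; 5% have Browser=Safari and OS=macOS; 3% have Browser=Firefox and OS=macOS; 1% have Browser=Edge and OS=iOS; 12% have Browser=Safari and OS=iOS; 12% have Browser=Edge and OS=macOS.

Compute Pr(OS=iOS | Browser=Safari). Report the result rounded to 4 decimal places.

P(Browser=Safari) = 0.05 + 0.05 + 0.03 + 0.12 + 0.06 = 0.31.
P(OS=iOS | Browser=Safari) = 0.12/0.31 = 0.3871.

0.3871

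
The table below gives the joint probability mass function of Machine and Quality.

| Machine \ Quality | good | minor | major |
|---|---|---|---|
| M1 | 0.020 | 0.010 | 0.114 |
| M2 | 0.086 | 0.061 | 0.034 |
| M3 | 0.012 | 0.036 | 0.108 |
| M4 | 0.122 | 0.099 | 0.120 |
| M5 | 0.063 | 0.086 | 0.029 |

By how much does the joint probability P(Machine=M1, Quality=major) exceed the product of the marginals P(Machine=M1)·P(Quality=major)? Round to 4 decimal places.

0.0557

P(Machine=M1) = 0.020 + 0.010 + 0.114 = 0.144.
P(Quality=major) = 0.114 + 0.034 + 0.108 + 0.120 + 0.029 = 0.405.
P(Machine=M1, Quality=major) − P(Machine=M1)P(Quality=major) = 0.114 − 0.144×0.405 = 0.0557.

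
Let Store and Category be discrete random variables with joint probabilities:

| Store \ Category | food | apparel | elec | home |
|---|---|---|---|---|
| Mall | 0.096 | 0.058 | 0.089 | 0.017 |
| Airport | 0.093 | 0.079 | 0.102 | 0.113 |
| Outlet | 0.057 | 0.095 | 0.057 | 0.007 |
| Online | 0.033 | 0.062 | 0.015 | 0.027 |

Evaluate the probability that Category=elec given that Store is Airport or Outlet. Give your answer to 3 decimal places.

P(Store=Airport) = 0.093 + 0.079 + 0.102 + 0.113 = 0.387.
P(Store=Outlet) = 0.057 + 0.095 + 0.057 + 0.007 = 0.216.
P(Store ∈ {Airport, Outlet}) = 0.387 + 0.216 = 0.603; P(Category=elec, Store ∈ {Airport, Outlet}) = 0.102 + 0.057 = 0.159.
P(Category=elec | Store ∈ {Airport, Outlet}) = 0.159/0.603 = 0.264.

0.264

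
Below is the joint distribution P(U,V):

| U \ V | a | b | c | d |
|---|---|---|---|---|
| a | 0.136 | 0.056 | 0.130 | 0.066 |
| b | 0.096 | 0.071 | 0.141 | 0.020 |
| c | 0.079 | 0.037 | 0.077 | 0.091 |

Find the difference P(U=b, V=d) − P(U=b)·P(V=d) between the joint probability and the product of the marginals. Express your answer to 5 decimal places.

P(U=b) = 0.096 + 0.071 + 0.141 + 0.020 = 0.328.
P(V=d) = 0.066 + 0.020 + 0.091 = 0.177.
P(U=b, V=d) − P(U=b)P(V=d) = 0.020 − 0.328×0.177 = -0.03806.

-0.03806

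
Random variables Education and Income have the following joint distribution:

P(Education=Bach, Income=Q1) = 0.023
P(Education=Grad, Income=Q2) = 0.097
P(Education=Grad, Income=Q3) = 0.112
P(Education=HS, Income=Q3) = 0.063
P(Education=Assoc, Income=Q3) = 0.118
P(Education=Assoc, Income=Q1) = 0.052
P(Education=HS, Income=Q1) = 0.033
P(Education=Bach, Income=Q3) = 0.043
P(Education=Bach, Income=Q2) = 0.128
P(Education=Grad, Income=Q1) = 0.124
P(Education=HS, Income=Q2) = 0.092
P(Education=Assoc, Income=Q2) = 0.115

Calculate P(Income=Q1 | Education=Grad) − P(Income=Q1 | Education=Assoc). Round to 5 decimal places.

0.18992

P(Education=Grad) = 0.124 + 0.097 + 0.112 = 0.333; P(Income=Q1 | Education=Grad) = 0.124/0.333 = 0.372372.
P(Education=Assoc) = 0.052 + 0.115 + 0.118 = 0.285; P(Income=Q1 | Education=Assoc) = 0.052/0.285 = 0.182456.
Difference = 0.18992.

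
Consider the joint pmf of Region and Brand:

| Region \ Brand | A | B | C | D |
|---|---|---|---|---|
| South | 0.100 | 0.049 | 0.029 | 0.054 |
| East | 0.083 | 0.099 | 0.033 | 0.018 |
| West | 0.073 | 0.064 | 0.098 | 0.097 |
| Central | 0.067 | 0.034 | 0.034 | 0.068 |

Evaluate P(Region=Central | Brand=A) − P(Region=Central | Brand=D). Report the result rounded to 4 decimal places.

P(Brand=A) = 0.100 + 0.083 + 0.073 + 0.067 = 0.323; P(Region=Central | Brand=A) = 0.067/0.323 = 0.20743.
P(Brand=D) = 0.054 + 0.018 + 0.097 + 0.068 = 0.237; P(Region=Central | Brand=D) = 0.068/0.237 = 0.28692.
Difference = -0.0795.

-0.0795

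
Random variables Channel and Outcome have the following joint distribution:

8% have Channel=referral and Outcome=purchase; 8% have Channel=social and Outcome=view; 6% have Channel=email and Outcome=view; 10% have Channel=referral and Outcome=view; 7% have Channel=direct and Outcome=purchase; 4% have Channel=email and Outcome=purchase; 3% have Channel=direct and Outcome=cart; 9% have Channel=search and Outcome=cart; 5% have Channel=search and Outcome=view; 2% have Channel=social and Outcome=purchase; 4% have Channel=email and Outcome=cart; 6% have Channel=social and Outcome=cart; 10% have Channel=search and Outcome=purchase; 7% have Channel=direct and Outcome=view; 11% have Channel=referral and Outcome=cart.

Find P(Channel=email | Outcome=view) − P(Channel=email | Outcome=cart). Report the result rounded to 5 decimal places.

P(Outcome=view) = 0.06 + 0.05 + 0.08 + 0.07 + 0.10 = 0.36; P(Channel=email | Outcome=view) = 0.06/0.36 = 0.166667.
P(Outcome=cart) = 0.04 + 0.09 + 0.06 + 0.03 + 0.11 = 0.33; P(Channel=email | Outcome=cart) = 0.04/0.33 = 0.121212.
Difference = 0.04545.

0.04545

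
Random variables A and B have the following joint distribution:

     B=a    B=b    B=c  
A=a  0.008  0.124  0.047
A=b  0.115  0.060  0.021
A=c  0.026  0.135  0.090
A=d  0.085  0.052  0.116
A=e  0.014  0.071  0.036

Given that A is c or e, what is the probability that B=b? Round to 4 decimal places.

P(A=c) = 0.026 + 0.135 + 0.090 = 0.251.
P(A=e) = 0.014 + 0.071 + 0.036 = 0.121.
P(A ∈ {c, e}) = 0.251 + 0.121 = 0.372; P(B=b, A ∈ {c, e}) = 0.135 + 0.071 = 0.206.
P(B=b | A ∈ {c, e}) = 0.206/0.372 = 0.5538.

0.5538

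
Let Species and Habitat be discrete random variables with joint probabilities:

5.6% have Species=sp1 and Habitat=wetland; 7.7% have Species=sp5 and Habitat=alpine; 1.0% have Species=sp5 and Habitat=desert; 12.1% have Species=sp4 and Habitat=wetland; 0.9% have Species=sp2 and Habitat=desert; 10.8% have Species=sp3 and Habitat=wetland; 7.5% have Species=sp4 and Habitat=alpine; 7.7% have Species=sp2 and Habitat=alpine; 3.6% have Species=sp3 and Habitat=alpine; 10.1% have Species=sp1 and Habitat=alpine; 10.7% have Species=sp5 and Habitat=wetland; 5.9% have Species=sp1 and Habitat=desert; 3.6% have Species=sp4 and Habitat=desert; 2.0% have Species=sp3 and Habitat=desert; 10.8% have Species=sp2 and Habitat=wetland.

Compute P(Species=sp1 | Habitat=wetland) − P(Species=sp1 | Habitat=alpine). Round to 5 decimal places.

-0.16396

P(Habitat=wetland) = 0.056 + 0.108 + 0.108 + 0.121 + 0.107 = 0.500; P(Species=sp1 | Habitat=wetland) = 0.056/0.500 = 0.112000.
P(Habitat=alpine) = 0.101 + 0.077 + 0.036 + 0.075 + 0.077 = 0.366; P(Species=sp1 | Habitat=alpine) = 0.101/0.366 = 0.275956.
Difference = -0.16396.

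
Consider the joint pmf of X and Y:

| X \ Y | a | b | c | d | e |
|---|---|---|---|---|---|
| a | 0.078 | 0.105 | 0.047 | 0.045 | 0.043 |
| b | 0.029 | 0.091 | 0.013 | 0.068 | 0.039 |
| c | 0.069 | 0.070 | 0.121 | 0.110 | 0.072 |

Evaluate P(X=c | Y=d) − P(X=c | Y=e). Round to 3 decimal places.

0.026

P(Y=d) = 0.045 + 0.068 + 0.110 = 0.223; P(X=c | Y=d) = 0.110/0.223 = 0.4933.
P(Y=e) = 0.043 + 0.039 + 0.072 = 0.154; P(X=c | Y=e) = 0.072/0.154 = 0.4675.
Difference = 0.026.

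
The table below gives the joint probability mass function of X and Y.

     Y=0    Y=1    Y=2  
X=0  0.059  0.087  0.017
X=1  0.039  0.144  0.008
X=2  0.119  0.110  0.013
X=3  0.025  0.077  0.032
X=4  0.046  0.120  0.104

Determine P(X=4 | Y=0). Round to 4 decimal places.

P(Y=0) = 0.059 + 0.039 + 0.119 + 0.025 + 0.046 = 0.288.
P(X=4 | Y=0) = 0.046/0.288 = 0.1597.

0.1597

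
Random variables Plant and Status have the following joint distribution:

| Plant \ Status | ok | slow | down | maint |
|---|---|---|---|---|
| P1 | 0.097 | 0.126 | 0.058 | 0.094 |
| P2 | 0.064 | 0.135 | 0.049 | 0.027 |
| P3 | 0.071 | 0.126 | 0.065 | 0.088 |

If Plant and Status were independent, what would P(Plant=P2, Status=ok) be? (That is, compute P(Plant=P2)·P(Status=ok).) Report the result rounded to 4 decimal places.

P(Plant=P2) = 0.064 + 0.135 + 0.049 + 0.027 = 0.275.
P(Status=ok) = 0.097 + 0.064 + 0.071 = 0.232.
Product: 0.275 × 0.232 = 0.0638.

0.0638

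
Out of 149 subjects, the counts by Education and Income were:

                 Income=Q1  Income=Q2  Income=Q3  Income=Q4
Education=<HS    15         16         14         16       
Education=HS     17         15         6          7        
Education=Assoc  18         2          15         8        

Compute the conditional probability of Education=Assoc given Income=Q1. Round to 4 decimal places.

Total with Income=Q1: 15 + 17 + 18 = 50.
P(Education=Assoc | Income=Q1) = 18/50 = 0.3600.

0.3600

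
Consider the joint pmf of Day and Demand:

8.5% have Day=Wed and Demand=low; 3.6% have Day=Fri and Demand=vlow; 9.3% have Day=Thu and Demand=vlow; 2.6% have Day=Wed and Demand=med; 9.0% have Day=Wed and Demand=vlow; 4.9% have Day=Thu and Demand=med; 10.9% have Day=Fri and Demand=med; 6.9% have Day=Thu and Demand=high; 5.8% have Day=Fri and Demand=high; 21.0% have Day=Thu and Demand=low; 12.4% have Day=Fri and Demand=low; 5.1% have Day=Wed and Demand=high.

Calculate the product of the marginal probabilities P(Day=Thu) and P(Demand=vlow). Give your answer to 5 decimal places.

P(Day=Thu) = 0.093 + 0.210 + 0.049 + 0.069 = 0.421.
P(Demand=vlow) = 0.090 + 0.093 + 0.036 = 0.219.
Product: 0.421 × 0.219 = 0.09220.

0.09220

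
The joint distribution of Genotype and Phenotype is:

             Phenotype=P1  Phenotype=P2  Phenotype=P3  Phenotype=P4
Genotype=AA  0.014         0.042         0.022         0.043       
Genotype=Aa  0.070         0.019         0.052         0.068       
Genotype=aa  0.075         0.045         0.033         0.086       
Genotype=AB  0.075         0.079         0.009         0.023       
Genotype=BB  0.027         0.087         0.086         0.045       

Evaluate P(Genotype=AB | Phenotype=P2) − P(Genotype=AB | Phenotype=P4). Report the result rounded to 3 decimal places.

P(Phenotype=P2) = 0.042 + 0.019 + 0.045 + 0.079 + 0.087 = 0.272; P(Genotype=AB | Phenotype=P2) = 0.079/0.272 = 0.2904.
P(Phenotype=P4) = 0.043 + 0.068 + 0.086 + 0.023 + 0.045 = 0.265; P(Genotype=AB | Phenotype=P4) = 0.023/0.265 = 0.0868.
Difference = 0.204.

0.204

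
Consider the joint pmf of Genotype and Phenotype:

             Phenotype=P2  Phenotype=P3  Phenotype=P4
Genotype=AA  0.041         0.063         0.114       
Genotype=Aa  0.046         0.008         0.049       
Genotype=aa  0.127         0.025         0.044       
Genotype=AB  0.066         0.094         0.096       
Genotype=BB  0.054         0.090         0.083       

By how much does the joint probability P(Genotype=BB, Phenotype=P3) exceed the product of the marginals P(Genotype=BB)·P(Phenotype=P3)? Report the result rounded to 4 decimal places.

P(Genotype=BB) = 0.054 + 0.090 + 0.083 = 0.227.
P(Phenotype=P3) = 0.063 + 0.008 + 0.025 + 0.094 + 0.090 = 0.280.
P(Genotype=BB, Phenotype=P3) − P(Genotype=BB)P(Phenotype=P3) = 0.090 − 0.227×0.280 = 0.0264.

0.0264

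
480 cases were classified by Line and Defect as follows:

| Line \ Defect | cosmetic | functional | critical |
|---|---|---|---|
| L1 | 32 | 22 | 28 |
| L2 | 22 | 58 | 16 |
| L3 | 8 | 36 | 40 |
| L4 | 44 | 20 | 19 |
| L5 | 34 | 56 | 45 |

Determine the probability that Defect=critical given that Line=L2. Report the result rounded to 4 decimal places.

Total with Line=L2: 22 + 58 + 16 = 96.
P(Defect=critical | Line=L2) = 16/96 = 0.1667.

0.1667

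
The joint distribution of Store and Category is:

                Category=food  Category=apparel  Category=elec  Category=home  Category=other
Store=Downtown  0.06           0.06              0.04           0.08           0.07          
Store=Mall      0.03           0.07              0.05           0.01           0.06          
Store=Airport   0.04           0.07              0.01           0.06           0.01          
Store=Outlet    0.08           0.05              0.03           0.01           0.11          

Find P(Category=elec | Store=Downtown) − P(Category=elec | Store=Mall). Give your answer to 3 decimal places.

P(Store=Downtown) = 0.06 + 0.06 + 0.04 + 0.08 + 0.07 = 0.31; P(Category=elec | Store=Downtown) = 0.04/0.31 = 0.1290.
P(Store=Mall) = 0.03 + 0.07 + 0.05 + 0.01 + 0.06 = 0.22; P(Category=elec | Store=Mall) = 0.05/0.22 = 0.2273.
Difference = -0.098.

-0.098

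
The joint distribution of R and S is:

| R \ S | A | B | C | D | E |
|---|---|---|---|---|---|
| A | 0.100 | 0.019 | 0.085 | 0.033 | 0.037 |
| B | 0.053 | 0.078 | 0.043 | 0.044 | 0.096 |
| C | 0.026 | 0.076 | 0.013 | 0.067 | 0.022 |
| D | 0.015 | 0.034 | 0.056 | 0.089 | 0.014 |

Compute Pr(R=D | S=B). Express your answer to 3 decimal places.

0.164

P(S=B) = 0.019 + 0.078 + 0.076 + 0.034 = 0.207.
P(R=D | S=B) = 0.034/0.207 = 0.164.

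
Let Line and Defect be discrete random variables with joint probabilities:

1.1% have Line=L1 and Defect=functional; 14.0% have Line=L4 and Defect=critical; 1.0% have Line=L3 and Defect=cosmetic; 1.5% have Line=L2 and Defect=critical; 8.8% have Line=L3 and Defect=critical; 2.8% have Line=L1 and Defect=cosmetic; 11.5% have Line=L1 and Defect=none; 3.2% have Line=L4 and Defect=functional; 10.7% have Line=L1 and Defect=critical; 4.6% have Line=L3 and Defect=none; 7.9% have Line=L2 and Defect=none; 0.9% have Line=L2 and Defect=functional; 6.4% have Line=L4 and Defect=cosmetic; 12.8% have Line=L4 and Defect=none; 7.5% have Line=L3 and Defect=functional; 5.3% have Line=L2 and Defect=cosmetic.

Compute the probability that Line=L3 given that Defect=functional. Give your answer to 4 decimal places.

P(Defect=functional) = 0.011 + 0.009 + 0.075 + 0.032 = 0.127.
P(Line=L3 | Defect=functional) = 0.075/0.127 = 0.5906.

0.5906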